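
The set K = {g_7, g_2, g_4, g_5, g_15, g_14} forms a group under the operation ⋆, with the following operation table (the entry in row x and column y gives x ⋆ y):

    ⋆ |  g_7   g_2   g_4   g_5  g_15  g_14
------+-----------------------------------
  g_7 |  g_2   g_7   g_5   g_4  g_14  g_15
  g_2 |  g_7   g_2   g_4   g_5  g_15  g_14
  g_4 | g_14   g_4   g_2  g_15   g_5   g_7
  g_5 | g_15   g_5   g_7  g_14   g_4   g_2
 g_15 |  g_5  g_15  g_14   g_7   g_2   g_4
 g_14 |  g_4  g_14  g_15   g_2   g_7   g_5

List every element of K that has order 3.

{g_14, g_5}

Identity is g_2. Compute the order of each non-identity element by repeated multiplication:
  g_7: g_7 → g_2  (order 2)
  g_4: g_4 → g_2  (order 2)
  g_5: g_5 → g_14 → g_2  (order 3)
  g_15: g_15 → g_2  (order 2)
  g_14: g_14 → g_5 → g_2  (order 3)
Elements of order 3: {g_14, g_5}.
(Structurally, K here is isomorphic to the symmetric group S_3.)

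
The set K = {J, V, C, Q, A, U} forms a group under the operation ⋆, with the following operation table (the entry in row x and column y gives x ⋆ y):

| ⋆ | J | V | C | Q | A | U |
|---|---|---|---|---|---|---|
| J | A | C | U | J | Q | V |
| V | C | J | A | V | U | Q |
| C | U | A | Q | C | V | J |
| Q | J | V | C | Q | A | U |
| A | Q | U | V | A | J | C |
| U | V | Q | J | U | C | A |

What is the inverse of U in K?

First locate the identity: row Q matches the header, so Q is the identity.
Scan row U for Q: U ⋆ V = Q. Hence U^(-1) = V.
(Structurally, K here is isomorphic to the cyclic group Z_6.)

V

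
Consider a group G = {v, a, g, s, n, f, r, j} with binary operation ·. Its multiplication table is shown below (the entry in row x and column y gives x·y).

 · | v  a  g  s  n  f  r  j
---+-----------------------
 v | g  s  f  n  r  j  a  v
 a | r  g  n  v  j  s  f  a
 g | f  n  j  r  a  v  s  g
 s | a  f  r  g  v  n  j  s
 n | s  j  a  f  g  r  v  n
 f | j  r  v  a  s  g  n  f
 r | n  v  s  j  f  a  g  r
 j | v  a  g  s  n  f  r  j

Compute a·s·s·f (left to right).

r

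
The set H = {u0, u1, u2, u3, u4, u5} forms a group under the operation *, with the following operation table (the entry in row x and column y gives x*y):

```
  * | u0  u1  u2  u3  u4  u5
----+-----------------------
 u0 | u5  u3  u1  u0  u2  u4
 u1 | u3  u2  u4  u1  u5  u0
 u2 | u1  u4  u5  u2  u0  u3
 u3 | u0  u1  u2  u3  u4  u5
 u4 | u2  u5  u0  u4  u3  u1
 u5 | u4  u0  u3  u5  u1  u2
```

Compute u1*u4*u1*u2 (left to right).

u1

u1*u4 = u5
u5*u1 = u0
u0*u2 = u1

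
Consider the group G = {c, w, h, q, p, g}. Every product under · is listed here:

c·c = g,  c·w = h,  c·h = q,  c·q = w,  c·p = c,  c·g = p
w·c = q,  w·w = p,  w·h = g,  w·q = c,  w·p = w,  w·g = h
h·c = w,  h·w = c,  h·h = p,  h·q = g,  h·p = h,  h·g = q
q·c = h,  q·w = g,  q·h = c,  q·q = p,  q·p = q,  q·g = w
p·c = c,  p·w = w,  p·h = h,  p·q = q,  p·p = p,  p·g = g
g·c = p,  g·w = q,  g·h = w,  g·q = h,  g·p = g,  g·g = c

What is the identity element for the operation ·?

The identity e satisfies e·x = x for all x, so its row in the table reproduces the column headers.
Row p reads: c, w, h, q, p, g — exactly the header order. So p is the identity.
(Structurally, G here is isomorphic to the symmetric group S_3.)

p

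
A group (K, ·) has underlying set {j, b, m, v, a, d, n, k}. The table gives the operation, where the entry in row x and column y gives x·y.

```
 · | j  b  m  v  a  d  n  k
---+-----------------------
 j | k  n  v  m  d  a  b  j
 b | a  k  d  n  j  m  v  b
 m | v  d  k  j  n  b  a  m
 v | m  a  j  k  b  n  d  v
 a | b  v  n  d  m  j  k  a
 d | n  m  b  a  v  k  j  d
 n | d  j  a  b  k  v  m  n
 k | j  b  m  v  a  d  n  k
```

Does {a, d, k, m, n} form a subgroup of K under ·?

No

a·d = j, which is not in {a, d, k, m, n}.
The subset is not closed under ·, so it is not a subgroup.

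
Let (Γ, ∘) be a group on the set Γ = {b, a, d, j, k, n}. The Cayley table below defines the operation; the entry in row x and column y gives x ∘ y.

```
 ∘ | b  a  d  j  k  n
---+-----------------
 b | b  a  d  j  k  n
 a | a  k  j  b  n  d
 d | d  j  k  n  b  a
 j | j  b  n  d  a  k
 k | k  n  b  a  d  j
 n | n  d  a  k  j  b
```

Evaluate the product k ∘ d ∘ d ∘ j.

n

k ∘ d = b
b ∘ d = d
d ∘ j = n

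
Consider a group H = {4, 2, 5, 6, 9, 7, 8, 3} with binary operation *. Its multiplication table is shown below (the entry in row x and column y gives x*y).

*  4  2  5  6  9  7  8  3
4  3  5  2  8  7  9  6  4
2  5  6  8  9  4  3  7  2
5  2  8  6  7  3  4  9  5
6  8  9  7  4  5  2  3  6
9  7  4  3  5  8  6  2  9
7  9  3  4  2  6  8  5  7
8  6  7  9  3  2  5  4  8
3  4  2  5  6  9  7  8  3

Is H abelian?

Check whether the table is symmetric across its main diagonal.
Every entry (row x, col y) equals the entry (row y, col x), so H is abelian.

Yes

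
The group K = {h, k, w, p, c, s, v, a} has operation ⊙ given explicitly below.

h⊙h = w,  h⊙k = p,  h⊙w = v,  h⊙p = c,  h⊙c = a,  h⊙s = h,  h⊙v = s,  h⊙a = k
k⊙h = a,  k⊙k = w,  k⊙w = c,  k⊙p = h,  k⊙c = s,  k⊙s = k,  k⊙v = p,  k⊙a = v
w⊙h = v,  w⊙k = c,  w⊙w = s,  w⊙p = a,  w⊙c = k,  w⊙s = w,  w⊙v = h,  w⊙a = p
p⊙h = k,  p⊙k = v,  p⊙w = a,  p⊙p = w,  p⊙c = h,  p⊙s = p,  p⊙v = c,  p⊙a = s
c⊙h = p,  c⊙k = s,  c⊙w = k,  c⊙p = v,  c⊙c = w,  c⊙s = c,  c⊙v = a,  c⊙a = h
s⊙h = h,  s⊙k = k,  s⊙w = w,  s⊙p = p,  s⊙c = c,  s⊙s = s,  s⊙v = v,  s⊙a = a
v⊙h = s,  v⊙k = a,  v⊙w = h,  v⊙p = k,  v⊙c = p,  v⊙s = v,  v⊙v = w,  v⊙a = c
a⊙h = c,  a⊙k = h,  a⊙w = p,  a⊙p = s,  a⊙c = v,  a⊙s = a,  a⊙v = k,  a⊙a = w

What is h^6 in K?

w

h^1 = h
h^2 = h ⊙ h = w
h^3 = w ⊙ h = v
h^4 = v ⊙ h = s
h^5 = s ⊙ h = h
h^6 = h ⊙ h = w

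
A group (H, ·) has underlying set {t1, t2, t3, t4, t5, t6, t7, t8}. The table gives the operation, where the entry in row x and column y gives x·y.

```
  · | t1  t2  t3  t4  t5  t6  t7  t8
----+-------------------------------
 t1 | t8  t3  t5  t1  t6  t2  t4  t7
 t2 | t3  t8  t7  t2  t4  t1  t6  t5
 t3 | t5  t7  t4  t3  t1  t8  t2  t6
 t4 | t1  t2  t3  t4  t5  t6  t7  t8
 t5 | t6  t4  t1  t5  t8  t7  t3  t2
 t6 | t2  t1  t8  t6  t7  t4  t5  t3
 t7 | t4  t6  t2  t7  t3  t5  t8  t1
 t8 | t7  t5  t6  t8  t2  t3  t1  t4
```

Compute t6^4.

t4

t6^1 = t6
t6^2 = t6·t6 = t4
t6^3 = t4·t6 = t6
t6^4 = t6·t6 = t4
(Structurally, H here is isomorphic to Z_2 x Z_4.)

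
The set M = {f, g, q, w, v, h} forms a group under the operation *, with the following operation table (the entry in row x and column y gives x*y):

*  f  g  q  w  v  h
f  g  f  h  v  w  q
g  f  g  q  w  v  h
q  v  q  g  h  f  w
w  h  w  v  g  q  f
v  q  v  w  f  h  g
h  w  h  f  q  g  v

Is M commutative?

h*w = q but w*h = f.
Since h and w do not commute, M is not abelian.

No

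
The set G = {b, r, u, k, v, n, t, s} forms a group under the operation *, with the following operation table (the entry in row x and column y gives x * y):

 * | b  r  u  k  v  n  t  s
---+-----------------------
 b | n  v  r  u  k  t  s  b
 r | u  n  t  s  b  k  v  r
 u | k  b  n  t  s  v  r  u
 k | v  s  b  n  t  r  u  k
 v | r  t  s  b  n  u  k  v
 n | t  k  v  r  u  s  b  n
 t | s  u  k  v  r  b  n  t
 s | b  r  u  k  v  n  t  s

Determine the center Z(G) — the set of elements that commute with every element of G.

{n, s}

An element z is central iff its row equals its column in the table.
For k: k * v = t ≠ b = v * k, so k ∉ Z.
Checking each element this way leaves Z(G) = {n, s}.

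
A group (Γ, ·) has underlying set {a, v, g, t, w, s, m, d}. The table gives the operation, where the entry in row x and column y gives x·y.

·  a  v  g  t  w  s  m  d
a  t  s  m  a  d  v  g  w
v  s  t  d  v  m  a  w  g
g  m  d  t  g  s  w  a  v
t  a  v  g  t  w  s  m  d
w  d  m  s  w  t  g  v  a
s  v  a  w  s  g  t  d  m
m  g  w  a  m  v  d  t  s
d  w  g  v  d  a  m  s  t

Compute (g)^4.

t

g^1 = g
g^2 = g·g = t
g^3 = t·g = g
g^4 = g·g = t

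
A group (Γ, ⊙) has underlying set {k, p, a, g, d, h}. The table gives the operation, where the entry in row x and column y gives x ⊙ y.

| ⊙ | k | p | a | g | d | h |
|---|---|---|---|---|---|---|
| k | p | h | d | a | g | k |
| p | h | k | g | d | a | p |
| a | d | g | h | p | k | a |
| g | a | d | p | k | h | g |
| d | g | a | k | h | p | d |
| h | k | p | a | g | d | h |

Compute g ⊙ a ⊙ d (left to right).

a

g ⊙ a = p
p ⊙ d = a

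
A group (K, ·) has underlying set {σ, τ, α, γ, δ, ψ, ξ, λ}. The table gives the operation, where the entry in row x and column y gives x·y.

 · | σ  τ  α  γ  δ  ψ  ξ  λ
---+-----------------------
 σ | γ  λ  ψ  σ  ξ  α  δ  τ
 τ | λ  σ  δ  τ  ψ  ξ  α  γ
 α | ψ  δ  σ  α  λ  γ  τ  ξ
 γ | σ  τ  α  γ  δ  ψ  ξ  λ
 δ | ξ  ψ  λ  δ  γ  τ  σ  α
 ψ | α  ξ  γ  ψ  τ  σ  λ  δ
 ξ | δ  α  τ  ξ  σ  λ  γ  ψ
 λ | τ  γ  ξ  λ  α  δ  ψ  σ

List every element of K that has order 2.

{δ, ξ, σ}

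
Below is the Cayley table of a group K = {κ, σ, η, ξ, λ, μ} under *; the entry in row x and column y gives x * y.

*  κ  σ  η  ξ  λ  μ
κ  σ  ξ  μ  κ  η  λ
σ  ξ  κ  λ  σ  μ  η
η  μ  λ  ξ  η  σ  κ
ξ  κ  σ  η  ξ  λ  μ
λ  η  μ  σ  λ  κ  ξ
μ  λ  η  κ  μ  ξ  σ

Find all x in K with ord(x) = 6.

{λ, μ}

Identity is ξ. Compute the order of each non-identity element by repeated multiplication:
  κ: κ → σ → ξ  (order 3)
  σ: σ → κ → ξ  (order 3)
  η: η → ξ  (order 2)
  λ: λ → κ → η → σ → μ → ξ  (order 6)
  μ: μ → σ → η → κ → λ → ξ  (order 6)
Elements of order 6: {λ, μ}.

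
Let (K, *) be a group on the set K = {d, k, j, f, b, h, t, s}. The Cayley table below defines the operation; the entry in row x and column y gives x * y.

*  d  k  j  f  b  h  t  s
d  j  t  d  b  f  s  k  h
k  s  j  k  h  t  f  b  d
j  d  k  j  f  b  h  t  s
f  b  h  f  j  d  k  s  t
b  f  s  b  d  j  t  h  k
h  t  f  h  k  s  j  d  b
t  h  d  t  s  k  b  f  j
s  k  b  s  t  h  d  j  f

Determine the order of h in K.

2

The identity element is j (its row matches the header).
h^1 = h
h^2 = h * h = j
The first power of h equal to the identity is h^2, so ord(h) = 2.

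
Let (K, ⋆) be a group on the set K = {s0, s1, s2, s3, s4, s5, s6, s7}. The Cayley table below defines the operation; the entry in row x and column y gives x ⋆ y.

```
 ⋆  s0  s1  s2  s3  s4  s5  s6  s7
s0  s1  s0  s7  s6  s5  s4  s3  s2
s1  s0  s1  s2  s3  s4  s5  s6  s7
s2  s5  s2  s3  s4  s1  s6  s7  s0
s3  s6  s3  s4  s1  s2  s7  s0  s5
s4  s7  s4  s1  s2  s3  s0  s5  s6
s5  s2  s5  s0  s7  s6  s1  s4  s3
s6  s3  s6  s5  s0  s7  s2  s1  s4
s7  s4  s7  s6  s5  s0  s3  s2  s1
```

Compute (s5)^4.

s1

s5^1 = s5
s5^2 = s5 ⋆ s5 = s1
s5^3 = s1 ⋆ s5 = s5
s5^4 = s5 ⋆ s5 = s1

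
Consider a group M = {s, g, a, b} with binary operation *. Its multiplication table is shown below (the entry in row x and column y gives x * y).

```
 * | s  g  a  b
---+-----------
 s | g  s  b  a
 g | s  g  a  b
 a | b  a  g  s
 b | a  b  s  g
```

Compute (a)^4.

g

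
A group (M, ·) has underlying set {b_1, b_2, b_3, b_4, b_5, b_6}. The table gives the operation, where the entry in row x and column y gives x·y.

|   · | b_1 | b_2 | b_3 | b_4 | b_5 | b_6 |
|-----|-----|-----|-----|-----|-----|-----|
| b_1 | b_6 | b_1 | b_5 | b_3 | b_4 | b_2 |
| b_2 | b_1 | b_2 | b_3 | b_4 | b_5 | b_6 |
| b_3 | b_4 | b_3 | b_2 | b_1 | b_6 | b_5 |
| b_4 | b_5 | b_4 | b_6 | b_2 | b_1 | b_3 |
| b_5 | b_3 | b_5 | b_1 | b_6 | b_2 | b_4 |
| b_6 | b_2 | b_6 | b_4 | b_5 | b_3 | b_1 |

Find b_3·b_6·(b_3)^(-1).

The identity is b_2. In row b_3, the entry b_2 sits in column b_3, so b_3^(-1) = b_3.
b_3·b_6 = b_5
b_5·b_3 = b_1

b_1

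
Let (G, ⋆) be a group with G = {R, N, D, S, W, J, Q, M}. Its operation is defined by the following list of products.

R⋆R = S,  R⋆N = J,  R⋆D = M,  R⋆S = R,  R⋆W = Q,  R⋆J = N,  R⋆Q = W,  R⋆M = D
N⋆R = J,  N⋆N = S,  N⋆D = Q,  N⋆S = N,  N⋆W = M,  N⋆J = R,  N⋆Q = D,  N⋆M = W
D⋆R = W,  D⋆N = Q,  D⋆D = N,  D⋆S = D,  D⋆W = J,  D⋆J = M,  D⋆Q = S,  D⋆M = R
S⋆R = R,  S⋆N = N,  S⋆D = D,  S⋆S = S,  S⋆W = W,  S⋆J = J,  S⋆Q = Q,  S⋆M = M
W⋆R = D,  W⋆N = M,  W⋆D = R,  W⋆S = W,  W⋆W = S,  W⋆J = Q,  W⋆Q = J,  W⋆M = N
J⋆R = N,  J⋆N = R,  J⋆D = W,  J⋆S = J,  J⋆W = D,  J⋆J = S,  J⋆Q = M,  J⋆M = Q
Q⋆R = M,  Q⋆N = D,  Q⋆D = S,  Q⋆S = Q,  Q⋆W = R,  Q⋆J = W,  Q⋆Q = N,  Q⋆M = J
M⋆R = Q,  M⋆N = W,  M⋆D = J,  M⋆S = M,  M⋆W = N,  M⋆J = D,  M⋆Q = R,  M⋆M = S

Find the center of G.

{N, S}

An element z is central iff its row equals its column in the table.
For J: J ⋆ Q = M ≠ W = Q ⋆ J, so J ∉ Z.
Checking each element this way leaves Z(G) = {N, S}.
(Structurally, G here is isomorphic to the dihedral group D_4.)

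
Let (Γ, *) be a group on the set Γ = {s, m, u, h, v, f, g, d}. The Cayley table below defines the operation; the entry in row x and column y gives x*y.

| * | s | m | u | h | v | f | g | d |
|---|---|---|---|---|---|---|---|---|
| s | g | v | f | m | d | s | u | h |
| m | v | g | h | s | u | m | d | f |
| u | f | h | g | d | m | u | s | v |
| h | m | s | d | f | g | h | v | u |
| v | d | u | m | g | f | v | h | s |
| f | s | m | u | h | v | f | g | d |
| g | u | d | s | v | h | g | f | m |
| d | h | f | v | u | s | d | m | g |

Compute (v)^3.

v

v^1 = v
v^2 = v*v = f
v^3 = f*v = v
(Structurally, Γ here is isomorphic to Z_2 x Z_4.)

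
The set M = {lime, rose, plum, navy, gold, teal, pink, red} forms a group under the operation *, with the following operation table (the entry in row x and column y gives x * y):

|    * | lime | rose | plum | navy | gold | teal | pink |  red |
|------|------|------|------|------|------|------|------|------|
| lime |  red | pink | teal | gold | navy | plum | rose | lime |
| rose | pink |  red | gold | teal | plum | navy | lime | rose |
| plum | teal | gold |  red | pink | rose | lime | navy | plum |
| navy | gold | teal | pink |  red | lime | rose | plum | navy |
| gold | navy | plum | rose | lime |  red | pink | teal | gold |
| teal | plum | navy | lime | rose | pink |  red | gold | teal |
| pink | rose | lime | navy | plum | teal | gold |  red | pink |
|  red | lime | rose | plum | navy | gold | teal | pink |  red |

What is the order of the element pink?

2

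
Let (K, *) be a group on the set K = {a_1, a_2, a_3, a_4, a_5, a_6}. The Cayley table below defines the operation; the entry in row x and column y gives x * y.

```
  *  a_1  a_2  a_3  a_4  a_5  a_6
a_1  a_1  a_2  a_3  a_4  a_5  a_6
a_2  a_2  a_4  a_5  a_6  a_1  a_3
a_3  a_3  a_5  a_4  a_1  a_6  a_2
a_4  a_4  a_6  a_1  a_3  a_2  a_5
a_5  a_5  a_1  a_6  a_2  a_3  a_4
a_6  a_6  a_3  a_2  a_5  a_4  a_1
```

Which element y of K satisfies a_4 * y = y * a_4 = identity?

a_3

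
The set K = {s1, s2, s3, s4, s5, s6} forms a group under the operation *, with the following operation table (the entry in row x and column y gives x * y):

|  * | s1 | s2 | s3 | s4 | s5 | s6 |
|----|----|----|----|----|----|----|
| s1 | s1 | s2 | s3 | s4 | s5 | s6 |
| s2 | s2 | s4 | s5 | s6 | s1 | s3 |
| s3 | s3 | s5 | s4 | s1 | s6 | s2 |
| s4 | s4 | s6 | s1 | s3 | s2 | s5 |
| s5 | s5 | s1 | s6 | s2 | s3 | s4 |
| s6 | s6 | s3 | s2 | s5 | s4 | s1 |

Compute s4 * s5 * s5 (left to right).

s1

s4 * s5 = s2
s2 * s5 = s1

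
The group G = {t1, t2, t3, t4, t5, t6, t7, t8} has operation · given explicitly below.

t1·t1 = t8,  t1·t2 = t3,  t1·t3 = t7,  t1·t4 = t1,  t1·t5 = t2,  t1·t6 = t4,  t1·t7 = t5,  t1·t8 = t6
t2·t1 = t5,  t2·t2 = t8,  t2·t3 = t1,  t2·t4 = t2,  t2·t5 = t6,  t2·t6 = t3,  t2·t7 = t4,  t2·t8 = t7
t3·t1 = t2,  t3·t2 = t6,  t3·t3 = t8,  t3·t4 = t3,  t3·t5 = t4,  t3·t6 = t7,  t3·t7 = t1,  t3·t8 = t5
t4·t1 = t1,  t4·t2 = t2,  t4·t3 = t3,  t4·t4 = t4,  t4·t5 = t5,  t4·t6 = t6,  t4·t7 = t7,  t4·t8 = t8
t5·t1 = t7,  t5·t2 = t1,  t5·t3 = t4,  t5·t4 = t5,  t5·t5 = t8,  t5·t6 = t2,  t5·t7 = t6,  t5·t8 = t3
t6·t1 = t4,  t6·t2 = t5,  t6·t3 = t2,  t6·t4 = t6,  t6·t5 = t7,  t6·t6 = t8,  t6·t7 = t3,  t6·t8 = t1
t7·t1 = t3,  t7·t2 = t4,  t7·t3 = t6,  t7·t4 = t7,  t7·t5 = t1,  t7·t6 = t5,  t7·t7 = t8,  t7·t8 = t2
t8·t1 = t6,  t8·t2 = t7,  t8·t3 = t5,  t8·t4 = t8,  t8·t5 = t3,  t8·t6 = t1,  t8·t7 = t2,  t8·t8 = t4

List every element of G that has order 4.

{t1, t2, t3, t5, t6, t7}

Identity is t4. Compute the order of each non-identity element by repeated multiplication:
  t1: t1 → t8 → t6 → t4  (order 4)
  t2: t2 → t8 → t7 → t4  (order 4)
  t3: t3 → t8 → t5 → t4  (order 4)
  t5: t5 → t8 → t3 → t4  (order 4)
  t6: t6 → t8 → t1 → t4  (order 4)
  t7: t7 → t8 → t2 → t4  (order 4)
  t8: t8 → t4  (order 2)
Elements of order 4: {t1, t2, t3, t5, t6, t7}.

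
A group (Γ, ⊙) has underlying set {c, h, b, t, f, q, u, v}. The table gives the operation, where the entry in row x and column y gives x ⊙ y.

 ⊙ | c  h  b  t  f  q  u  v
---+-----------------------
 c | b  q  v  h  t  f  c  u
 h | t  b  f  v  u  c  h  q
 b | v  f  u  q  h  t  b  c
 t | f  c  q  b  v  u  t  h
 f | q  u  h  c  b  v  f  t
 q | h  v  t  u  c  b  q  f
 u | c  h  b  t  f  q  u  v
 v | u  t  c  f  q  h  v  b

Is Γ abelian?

No

q ⊙ f = c but f ⊙ q = v.
Since q and f do not commute, Γ is not abelian.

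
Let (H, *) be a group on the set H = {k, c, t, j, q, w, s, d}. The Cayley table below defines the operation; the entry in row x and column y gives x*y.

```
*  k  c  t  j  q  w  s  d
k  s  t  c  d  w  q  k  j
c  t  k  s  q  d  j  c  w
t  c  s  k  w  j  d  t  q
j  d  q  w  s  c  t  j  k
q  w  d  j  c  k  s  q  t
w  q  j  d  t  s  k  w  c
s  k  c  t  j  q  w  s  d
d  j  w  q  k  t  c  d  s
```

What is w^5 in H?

w^1 = w
w^2 = w*w = k
w^3 = k*w = q
w^4 = q*w = s
w^5 = s*w = w

w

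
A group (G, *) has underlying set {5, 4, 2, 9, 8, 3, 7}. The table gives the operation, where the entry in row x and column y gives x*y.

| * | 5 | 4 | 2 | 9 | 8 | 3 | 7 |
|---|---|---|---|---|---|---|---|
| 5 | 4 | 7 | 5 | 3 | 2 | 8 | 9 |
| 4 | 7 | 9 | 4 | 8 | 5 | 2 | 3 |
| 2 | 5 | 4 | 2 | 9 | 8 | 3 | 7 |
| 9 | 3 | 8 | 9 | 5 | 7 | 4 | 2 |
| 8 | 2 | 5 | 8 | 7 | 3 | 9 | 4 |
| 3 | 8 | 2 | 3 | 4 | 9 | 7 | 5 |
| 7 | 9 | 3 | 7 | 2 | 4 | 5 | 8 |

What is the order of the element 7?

7

The identity element is 2 (its row matches the header).
7^1 = 7
7^2 = 7*7 = 8
7^3 = 8*7 = 4
7^4 = 4*7 = 3
7^5 = 3*7 = 5
7^6 = 5*7 = 9
7^7 = 9*7 = 2
The first power of 7 equal to the identity is 7^7, so ord(7) = 7.
(Structurally, G here is isomorphic to the cyclic group Z_7.)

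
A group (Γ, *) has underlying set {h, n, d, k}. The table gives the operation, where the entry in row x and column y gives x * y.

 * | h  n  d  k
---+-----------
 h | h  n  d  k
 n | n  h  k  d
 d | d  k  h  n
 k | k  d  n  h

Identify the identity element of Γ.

h

The identity e satisfies e * x = x for all x, so its row in the table reproduces the column headers.
Row h reads: h, n, d, k — exactly the header order. So h is the identity.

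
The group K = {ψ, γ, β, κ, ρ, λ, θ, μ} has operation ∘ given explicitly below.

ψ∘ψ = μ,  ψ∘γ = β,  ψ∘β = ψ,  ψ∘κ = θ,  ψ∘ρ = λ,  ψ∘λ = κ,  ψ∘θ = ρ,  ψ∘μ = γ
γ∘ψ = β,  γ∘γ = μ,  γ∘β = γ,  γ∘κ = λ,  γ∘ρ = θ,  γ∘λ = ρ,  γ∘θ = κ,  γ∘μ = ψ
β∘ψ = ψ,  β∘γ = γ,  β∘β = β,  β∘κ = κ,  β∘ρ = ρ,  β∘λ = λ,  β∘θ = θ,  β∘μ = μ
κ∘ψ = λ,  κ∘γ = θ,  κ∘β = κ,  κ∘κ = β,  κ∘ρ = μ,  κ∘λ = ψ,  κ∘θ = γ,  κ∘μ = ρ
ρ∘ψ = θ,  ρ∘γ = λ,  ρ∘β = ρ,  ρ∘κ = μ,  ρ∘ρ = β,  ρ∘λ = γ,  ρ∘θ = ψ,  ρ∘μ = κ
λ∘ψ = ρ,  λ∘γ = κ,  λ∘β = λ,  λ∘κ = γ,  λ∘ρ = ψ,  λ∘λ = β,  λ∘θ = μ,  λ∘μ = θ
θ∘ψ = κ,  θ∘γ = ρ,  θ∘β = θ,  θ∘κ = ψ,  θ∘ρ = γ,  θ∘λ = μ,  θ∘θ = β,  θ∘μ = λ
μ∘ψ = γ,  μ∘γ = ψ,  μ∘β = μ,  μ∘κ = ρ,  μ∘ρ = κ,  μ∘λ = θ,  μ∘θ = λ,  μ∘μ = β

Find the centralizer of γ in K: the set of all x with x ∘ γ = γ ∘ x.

{β, γ, μ, ψ}

Compare row γ with column γ entry by entry.
μ ∘ γ = ψ = γ ∘ μ, so μ commutes with γ.
θ ∘ γ = ρ but γ ∘ θ = κ, so θ does not.
Collecting the elements that commute with γ: C(γ) = {β, γ, μ, ψ}.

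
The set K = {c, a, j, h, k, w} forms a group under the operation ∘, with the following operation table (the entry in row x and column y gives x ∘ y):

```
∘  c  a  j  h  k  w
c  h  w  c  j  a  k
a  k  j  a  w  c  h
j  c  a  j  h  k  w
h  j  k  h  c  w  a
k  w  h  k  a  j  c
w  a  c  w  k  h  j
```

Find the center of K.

{j}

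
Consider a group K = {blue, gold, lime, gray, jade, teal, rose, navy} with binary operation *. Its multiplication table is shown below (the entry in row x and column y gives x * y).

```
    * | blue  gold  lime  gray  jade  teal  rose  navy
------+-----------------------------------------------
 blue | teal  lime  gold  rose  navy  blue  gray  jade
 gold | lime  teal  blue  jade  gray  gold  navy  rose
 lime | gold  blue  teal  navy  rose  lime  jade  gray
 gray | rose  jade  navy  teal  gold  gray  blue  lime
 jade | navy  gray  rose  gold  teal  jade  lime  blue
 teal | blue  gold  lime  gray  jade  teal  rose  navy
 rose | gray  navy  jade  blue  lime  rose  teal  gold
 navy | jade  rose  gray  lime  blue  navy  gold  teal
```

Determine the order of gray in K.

The identity element is teal (its row matches the header).
gray^1 = gray
gray^2 = gray * gray = teal
The first power of gray equal to the identity is gray^2, so ord(gray) = 2.

2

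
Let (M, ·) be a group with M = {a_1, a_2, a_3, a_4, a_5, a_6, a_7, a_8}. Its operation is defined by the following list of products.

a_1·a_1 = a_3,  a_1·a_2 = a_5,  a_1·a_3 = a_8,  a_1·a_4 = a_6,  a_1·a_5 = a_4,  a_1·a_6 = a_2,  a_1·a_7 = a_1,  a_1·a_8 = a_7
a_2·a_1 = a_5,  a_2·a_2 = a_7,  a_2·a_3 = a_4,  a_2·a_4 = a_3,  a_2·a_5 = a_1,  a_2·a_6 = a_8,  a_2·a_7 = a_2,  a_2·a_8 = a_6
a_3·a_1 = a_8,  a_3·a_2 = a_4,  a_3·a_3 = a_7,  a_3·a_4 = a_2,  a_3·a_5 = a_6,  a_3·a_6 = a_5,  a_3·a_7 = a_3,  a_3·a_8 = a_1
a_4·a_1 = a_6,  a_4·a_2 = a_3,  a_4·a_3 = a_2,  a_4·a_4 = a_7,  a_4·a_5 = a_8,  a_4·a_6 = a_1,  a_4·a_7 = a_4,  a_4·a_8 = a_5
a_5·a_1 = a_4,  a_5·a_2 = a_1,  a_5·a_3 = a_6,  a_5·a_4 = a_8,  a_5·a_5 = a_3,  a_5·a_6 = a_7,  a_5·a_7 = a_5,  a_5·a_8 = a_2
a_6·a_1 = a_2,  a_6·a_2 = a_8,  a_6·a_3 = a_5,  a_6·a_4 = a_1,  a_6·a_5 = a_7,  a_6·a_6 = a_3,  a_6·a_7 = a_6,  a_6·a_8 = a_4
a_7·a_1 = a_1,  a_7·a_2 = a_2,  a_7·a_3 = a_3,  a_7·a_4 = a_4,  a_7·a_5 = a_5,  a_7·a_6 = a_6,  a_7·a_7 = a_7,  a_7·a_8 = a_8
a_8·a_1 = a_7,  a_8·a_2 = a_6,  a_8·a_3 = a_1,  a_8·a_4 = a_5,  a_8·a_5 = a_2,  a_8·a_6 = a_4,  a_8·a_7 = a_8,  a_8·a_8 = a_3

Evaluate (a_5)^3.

a_6

a_5^1 = a_5
a_5^2 = a_5·a_5 = a_3
a_5^3 = a_3·a_5 = a_6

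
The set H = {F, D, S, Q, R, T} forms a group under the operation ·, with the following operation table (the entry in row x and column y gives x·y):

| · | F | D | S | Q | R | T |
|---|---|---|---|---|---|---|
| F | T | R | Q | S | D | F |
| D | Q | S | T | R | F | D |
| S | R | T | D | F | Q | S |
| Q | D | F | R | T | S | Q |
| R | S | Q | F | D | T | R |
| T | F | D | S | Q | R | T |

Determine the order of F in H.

The identity element is T (its row matches the header).
F^1 = F
F^2 = F·F = T
The first power of F equal to the identity is F^2, so ord(F) = 2.

2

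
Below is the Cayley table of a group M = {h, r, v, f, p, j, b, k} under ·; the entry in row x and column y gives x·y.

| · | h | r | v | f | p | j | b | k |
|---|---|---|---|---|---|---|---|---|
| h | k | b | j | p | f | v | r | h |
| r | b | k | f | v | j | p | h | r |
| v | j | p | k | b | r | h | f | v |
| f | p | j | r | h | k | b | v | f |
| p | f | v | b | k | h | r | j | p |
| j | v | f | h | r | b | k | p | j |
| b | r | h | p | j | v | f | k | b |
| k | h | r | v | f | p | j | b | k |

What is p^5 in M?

p^1 = p
p^2 = p·p = h
p^3 = h·p = f
p^4 = f·p = k
p^5 = k·p = p
(Structurally, M here is isomorphic to the dihedral group D_4.)

p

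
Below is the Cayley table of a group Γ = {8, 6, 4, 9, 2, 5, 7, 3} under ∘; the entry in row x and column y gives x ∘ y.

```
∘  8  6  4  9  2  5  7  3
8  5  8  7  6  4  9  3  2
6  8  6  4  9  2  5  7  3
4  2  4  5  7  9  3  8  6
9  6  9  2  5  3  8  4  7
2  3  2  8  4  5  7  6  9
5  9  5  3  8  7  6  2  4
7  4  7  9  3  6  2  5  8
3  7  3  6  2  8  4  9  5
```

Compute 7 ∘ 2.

6

Read row 7, column 2: 7 ∘ 2 = 6.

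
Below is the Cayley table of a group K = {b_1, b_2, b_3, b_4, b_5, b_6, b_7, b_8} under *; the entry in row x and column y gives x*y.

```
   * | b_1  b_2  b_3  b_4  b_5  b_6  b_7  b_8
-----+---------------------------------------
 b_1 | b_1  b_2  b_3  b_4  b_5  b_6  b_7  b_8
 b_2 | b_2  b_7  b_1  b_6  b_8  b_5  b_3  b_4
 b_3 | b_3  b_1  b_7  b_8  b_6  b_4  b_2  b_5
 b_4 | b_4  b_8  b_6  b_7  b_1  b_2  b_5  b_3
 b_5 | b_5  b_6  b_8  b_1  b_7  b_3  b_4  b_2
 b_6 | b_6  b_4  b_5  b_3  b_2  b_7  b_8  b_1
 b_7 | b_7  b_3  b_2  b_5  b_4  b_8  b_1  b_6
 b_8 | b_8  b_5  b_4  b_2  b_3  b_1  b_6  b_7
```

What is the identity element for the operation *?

The identity e satisfies e*x = x for all x, so its row in the table reproduces the column headers.
Row b_1 reads: b_1, b_2, b_3, b_4, b_5, b_6, b_7, b_8 — exactly the header order. So b_1 is the identity.

b_1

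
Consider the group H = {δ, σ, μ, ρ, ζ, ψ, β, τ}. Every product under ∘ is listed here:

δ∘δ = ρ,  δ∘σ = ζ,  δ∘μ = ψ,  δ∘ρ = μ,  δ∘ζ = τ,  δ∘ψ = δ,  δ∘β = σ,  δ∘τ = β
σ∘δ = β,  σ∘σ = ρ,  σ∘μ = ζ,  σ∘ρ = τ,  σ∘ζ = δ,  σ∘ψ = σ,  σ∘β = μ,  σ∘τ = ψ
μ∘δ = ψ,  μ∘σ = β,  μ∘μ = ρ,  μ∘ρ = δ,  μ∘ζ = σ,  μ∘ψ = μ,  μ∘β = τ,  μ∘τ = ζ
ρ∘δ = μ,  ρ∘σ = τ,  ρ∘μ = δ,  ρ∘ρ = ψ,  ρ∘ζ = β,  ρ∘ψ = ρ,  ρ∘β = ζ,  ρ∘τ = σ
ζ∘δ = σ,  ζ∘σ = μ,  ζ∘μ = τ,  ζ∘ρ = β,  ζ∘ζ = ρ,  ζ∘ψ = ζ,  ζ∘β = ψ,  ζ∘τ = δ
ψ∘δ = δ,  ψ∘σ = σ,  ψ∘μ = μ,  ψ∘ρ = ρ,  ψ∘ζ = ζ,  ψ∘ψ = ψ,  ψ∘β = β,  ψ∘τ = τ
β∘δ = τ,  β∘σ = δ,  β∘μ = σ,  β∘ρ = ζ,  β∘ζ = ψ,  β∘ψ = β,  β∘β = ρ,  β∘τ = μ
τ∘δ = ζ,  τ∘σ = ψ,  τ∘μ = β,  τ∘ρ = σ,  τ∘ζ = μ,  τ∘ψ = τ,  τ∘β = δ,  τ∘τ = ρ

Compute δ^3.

δ^1 = δ
δ^2 = δ ∘ δ = ρ
δ^3 = ρ ∘ δ = μ

μ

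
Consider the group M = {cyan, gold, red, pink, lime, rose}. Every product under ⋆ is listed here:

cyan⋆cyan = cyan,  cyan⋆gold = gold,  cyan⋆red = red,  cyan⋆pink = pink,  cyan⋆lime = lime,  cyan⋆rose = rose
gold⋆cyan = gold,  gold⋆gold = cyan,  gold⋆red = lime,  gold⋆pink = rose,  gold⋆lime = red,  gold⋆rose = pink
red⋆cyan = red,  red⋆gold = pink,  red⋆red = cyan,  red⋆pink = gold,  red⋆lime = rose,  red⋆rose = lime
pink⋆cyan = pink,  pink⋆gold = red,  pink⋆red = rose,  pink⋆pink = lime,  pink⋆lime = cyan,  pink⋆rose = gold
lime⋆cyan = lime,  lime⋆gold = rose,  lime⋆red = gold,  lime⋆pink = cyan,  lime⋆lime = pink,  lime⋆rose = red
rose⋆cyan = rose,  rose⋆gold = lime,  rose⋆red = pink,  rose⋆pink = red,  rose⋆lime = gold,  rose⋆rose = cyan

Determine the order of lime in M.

The identity element is cyan (its row matches the header).
lime^1 = lime
lime^2 = lime ⋆ lime = pink
lime^3 = pink ⋆ lime = cyan
The first power of lime equal to the identity is lime^3, so ord(lime) = 3.

3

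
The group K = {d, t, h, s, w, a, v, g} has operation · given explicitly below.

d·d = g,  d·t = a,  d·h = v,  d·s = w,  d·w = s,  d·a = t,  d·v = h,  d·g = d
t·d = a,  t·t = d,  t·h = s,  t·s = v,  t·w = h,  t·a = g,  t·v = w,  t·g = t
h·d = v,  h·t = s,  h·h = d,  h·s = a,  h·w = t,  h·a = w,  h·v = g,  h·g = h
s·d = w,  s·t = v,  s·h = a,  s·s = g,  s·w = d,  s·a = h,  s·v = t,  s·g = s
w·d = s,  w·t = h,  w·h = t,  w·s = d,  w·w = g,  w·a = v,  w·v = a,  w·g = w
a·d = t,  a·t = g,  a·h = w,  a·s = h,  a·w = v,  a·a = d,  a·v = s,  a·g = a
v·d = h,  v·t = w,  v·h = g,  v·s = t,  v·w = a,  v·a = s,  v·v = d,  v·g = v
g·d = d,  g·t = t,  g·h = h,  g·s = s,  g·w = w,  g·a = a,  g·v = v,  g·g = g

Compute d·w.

Read row d, column w: d·w = s.

s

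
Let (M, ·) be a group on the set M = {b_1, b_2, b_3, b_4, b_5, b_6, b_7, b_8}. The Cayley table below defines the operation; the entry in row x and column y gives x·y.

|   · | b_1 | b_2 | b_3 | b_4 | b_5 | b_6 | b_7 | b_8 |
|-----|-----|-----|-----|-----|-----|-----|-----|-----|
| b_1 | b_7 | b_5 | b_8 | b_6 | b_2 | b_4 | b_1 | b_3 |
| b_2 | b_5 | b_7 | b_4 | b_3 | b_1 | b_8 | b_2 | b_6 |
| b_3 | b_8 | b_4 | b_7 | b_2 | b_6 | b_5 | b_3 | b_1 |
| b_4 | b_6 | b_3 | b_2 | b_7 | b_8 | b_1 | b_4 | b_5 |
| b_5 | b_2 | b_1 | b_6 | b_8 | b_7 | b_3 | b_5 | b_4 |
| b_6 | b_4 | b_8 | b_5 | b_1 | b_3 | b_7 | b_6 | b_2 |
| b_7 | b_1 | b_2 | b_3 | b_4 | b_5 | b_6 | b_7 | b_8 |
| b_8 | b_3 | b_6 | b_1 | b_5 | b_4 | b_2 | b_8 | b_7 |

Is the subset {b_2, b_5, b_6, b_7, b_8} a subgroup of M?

b_6·b_5 = b_3, which is not in {b_2, b_5, b_6, b_7, b_8}.
The subset is not closed under ·, so it is not a subgroup.

No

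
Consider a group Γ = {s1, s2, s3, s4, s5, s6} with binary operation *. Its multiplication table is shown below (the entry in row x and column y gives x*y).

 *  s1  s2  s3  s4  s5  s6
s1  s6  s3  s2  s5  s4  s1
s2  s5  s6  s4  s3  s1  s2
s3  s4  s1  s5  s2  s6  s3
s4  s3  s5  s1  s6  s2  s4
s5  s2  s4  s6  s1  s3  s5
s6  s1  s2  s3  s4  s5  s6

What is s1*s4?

Read row s1, column s4: s1*s4 = s5.

s5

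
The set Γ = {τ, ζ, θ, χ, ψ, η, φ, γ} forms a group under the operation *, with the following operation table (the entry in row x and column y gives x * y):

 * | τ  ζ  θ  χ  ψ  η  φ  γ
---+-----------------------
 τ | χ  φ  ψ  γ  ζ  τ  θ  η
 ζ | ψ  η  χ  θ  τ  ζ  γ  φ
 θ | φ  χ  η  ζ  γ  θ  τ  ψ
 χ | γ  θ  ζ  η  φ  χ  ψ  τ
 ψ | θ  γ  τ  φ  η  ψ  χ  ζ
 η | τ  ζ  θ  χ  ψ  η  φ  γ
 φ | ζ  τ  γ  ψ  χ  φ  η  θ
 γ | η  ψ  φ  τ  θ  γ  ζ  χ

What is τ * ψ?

Read row τ, column ψ: τ * ψ = ζ.
(Structurally, Γ here is isomorphic to the dihedral group D_4.)

ζ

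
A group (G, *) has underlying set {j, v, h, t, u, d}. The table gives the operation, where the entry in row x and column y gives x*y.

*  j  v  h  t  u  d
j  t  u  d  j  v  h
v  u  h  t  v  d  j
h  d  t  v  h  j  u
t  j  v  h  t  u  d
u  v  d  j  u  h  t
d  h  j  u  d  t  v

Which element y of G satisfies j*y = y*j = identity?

First locate the identity: row t matches the header, so t is the identity.
Scan row j for t: j*j = t. Hence j^(-1) = j.

j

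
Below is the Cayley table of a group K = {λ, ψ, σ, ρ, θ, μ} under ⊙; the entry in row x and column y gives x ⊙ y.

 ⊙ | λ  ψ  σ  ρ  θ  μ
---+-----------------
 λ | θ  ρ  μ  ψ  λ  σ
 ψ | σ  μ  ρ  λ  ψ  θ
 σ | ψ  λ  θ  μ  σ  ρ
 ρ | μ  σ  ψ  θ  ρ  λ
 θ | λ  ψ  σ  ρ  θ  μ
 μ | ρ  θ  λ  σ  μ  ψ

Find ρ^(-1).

First locate the identity: row θ matches the header, so θ is the identity.
Scan row ρ for θ: ρ ⊙ ρ = θ. Hence ρ^(-1) = ρ.

ρ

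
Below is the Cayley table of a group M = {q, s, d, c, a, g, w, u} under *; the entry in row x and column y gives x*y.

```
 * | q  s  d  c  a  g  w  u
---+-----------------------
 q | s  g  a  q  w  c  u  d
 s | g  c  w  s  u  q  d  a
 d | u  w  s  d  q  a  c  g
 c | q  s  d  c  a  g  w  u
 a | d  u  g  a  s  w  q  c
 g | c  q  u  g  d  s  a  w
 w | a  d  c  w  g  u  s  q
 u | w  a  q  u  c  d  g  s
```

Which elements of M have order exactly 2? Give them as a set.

{s}

Identity is c. Compute the order of each non-identity element by repeated multiplication:
  q: q → s → g → c  (order 4)
  s: s → c  (order 2)
  d: d → s → w → c  (order 4)
  a: a → s → u → c  (order 4)
  g: g → s → q → c  (order 4)
  w: w → s → d → c  (order 4)
  u: u → s → a → c  (order 4)
Elements of order 2: {s}.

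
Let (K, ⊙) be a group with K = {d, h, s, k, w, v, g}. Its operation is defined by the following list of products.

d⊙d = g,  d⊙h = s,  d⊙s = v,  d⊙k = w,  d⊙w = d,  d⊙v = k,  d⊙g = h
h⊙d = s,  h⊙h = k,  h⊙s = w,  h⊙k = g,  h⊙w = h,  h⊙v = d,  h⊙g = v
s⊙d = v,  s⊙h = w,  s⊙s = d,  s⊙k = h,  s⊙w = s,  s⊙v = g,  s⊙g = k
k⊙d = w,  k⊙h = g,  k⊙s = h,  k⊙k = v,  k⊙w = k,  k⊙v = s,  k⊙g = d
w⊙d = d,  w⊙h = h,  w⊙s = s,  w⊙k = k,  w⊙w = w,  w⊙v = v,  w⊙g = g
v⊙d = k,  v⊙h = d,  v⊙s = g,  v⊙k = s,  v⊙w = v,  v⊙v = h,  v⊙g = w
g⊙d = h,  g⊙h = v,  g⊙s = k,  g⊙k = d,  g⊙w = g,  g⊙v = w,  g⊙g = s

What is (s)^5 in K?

s^1 = s
s^2 = s ⊙ s = d
s^3 = d ⊙ s = v
s^4 = v ⊙ s = g
s^5 = g ⊙ s = k

k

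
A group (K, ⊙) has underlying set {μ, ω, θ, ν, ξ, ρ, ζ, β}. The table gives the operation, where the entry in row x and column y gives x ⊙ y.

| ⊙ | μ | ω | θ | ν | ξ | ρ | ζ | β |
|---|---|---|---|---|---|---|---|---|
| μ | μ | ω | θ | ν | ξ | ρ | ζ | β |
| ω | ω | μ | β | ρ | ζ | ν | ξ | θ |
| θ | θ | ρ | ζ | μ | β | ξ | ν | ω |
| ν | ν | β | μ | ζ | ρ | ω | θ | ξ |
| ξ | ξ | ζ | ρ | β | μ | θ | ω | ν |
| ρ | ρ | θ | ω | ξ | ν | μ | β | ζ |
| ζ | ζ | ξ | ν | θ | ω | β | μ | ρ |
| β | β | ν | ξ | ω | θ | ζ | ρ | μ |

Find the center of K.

{ζ, μ}

An element z is central iff its row equals its column in the table.
For ρ: ρ ⊙ θ = ω ≠ ξ = θ ⊙ ρ, so ρ ∉ Z.
Checking each element this way leaves Z(K) = {ζ, μ}.
(Structurally, K here is isomorphic to the dihedral group D_4.)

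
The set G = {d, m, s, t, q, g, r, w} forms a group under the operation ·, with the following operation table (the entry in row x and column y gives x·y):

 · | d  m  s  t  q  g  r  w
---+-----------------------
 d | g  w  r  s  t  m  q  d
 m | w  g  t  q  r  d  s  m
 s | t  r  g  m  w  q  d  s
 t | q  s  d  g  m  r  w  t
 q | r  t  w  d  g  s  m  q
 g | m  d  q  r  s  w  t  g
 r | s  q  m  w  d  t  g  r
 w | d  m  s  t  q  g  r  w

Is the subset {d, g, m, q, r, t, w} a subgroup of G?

g·q = s, which is not in {d, g, m, q, r, t, w}.
The subset is not closed under ·, so it is not a subgroup.

No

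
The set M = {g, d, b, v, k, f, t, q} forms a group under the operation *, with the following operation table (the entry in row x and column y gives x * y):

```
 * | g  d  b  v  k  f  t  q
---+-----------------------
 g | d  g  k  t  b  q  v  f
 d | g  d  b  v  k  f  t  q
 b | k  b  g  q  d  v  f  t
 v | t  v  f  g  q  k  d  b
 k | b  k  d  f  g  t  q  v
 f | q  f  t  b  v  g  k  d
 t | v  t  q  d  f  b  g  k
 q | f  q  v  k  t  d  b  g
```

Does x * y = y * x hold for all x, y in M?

v * q = b but q * v = k.
Since v and q do not commute, M is not abelian.

No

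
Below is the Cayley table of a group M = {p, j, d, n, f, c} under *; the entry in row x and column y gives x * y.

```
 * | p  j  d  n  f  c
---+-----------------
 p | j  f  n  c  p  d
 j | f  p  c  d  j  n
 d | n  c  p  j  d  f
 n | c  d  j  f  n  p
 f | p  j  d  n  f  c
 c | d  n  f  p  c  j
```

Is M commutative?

Yes

Check whether the table is symmetric across its main diagonal.
Every entry (row x, col y) equals the entry (row y, col x), so M is abelian.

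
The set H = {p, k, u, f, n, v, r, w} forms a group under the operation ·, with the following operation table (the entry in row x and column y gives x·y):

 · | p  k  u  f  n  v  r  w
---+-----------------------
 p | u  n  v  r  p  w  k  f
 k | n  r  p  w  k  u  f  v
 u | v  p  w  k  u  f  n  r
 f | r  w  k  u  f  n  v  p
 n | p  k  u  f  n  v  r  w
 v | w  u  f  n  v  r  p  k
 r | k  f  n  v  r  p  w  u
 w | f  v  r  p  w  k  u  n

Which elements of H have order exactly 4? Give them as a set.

Identity is n. Compute the order of each non-identity element by repeated multiplication:
  p: p → u → v → w → f → r → k → n  (order 8)
  k: k → r → f → w → v → u → p → n  (order 8)
  u: u → w → r → n  (order 4)
  f: f → u → k → w → p → r → v → n  (order 8)
  v: v → r → p → w → k → u → f → n  (order 8)
  r: r → w → u → n  (order 4)
  w: w → n  (order 2)
Elements of order 4: {r, u}.

{r, u}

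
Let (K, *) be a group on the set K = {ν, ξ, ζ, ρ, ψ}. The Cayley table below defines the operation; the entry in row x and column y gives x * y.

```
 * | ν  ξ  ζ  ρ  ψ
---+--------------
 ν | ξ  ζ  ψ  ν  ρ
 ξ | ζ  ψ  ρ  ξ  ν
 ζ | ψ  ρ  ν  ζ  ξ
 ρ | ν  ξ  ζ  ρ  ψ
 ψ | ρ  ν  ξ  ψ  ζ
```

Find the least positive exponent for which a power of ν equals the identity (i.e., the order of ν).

The identity element is ρ (its row matches the header).
ν^1 = ν
ν^2 = ν * ν = ξ
ν^3 = ξ * ν = ζ
ν^4 = ζ * ν = ψ
ν^5 = ψ * ν = ρ
The first power of ν equal to the identity is ν^5, so ord(ν) = 5.

5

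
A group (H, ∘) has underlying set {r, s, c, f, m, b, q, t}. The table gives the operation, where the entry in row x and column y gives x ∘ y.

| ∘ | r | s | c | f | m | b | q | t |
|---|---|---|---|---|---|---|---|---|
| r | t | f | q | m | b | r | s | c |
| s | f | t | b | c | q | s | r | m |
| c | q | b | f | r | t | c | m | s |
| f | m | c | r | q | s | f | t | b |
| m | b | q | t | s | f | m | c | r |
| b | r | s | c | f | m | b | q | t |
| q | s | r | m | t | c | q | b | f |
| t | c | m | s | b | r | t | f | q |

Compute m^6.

t

m^1 = m
m^2 = m ∘ m = f
m^3 = f ∘ m = s
m^4 = s ∘ m = q
m^5 = q ∘ m = c
m^6 = c ∘ m = t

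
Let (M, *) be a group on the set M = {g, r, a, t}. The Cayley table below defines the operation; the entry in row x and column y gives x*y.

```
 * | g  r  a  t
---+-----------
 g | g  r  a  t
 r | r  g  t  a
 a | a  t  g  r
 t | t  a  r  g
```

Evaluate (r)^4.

g

r^1 = r
r^2 = r*r = g
r^3 = g*r = r
r^4 = r*r = g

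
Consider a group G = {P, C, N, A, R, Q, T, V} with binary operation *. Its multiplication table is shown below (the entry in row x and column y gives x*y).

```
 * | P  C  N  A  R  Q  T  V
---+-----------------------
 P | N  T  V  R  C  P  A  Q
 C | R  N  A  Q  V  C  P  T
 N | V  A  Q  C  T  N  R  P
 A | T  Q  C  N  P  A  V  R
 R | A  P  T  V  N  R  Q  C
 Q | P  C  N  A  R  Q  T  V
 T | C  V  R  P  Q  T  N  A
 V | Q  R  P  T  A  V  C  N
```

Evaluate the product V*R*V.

R

V*R = A
A*V = R
(Structurally, G here is isomorphic to the quaternion group Q_8.)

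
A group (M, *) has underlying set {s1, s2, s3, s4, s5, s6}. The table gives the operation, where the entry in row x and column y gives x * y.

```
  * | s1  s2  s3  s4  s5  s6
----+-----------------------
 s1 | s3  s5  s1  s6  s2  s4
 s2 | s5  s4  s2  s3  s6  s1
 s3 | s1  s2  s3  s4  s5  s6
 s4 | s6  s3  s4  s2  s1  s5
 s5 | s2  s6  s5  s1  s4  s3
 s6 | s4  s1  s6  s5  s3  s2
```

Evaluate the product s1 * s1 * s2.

s1 * s1 = s3
s3 * s2 = s2

s2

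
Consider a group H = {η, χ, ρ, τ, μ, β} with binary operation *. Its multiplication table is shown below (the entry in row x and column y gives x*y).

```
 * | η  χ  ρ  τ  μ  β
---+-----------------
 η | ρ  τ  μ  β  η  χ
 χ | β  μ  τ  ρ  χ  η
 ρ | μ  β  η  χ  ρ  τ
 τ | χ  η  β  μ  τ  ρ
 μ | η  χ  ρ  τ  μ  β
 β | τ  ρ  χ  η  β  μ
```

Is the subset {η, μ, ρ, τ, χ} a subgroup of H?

No

η*τ = β, which is not in {η, μ, ρ, τ, χ}.
The subset is not closed under *, so it is not a subgroup.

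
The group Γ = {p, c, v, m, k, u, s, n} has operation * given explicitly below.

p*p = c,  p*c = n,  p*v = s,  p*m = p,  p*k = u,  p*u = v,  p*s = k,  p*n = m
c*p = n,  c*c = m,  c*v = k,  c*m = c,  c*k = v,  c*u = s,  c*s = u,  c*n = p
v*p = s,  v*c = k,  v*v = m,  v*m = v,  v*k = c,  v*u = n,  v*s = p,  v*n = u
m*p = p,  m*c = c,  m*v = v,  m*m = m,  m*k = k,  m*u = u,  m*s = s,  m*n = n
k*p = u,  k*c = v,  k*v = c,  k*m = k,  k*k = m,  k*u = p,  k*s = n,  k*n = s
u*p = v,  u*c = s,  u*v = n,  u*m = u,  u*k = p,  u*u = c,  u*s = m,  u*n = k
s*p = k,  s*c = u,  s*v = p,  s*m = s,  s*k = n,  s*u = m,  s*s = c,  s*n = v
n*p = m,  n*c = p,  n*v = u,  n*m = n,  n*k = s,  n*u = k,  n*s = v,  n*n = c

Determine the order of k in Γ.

2

The identity element is m (its row matches the header).
k^1 = k
k^2 = k * k = m
The first power of k equal to the identity is k^2, so ord(k) = 2.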